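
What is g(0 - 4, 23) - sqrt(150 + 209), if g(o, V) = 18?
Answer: 18 - sqrt(359) ≈ -0.94730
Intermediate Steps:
g(0 - 4, 23) - sqrt(150 + 209) = 18 - sqrt(150 + 209) = 18 - sqrt(359)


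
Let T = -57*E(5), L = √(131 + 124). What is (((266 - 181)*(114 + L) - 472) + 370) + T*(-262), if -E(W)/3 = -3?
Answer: 143994 + 85*√255 ≈ 1.4535e+5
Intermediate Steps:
L = √255 ≈ 15.969
E(W) = 9 (E(W) = -3*(-3) = 9)
T = -513 (T = -57*9 = -513)
(((266 - 181)*(114 + L) - 472) + 370) + T*(-262) = (((266 - 181)*(114 + √255) - 472) + 370) - 513*(-262) = ((85*(114 + √255) - 472) + 370) + 134406 = (((9690 + 85*√255) - 472) + 370) + 134406 = ((9218 + 85*√255) + 370) + 134406 = (9588 + 85*√255) + 134406 = 143994 + 85*√255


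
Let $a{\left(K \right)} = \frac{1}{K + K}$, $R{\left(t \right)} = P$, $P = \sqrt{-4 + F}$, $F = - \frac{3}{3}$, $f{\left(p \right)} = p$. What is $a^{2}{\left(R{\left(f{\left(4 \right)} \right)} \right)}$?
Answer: $- \frac{1}{20} \approx -0.05$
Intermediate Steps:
$F = -1$ ($F = \left(-3\right) \frac{1}{3} = -1$)
$P = i \sqrt{5}$ ($P = \sqrt{-4 - 1} = \sqrt{-5} = i \sqrt{5} \approx 2.2361 i$)
$R{\left(t \right)} = i \sqrt{5}$
$a{\left(K \right)} = \frac{1}{2 K}$
$a^{2}{\left(R{\left(f{\left(4 \right)} \right)} \right)} = \left(\frac{1}{2 i \sqrt{5}}\right)^{2} = \left(\frac{\left(- \frac{1}{5}\right) i \sqrt{5}}{2}\right)^{2} = \left(- \frac{i \sqrt{5}}{10}\right)^{2} = - \frac{1}{20}$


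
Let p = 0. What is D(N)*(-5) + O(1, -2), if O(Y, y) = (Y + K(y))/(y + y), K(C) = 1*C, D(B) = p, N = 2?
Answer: ¼ ≈ 0.25000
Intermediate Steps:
D(B) = 0
K(C) = C
O(Y, y) = (Y + y)/(2*y) (O(Y, y) = (Y + y)/(y + y) = (Y + y)/((2*y)) = (Y + y)*(1/(2*y)) = (Y + y)/(2*y))
D(N)*(-5) + O(1, -2) = 0*(-5) + (½)*(1 - 2)/(-2) = 0 + (½)*(-½)*(-1) = 0 + ¼ = ¼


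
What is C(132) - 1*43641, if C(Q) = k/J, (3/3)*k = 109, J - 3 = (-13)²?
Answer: -7506143/172 ≈ -43640.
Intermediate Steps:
J = 172 (J = 3 + (-13)² = 3 + 169 = 172)
k = 109
C(Q) = 109/172
C(132) - 1*43641 = 109/172 - 1*43641 = 109/172 - 43641 = -7506143/172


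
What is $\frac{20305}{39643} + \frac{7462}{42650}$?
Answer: $\frac{580912158}{845386975} \approx 0.68716$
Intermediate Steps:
$\frac{20305}{39643} + \frac{7462}{42650} = 20305 \cdot \frac{1}{39643} + 7462 \cdot \frac{1}{42650} = \frac{20305}{39643} + \frac{3731}{21325} = \frac{580912158}{845386975}$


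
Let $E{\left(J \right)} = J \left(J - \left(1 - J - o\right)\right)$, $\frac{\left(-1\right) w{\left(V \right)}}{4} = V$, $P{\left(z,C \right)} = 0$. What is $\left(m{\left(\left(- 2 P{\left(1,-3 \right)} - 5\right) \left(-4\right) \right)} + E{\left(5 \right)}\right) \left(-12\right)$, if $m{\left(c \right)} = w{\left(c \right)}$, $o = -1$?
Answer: $480$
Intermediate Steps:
$w{\left(V \right)} = - 4 V$
$E{\left(J \right)} = J \left(-2 + 2 J\right)$ ($E{\left(J \right)} = J \left(J + \left(\left(J - 1\right) - 1\right)\right) = J \left(J + \left(\left(-1 + J\right) - 1\right)\right) = J \left(J + \left(-2 + J\right)\right) = J \left(-2 + 2 J\right)$)
$m{\left(c \right)} = - 4 c$
$\left(m{\left(\left(- 2 P{\left(1,-3 \right)} - 5\right) \left(-4\right) \right)} + E{\left(5 \right)}\right) \left(-12\right) = \left(- 4 \left(\left(-2\right) 0 - 5\right) \left(-4\right) + 2 \cdot 5 \left(-1 + 5\right)\right) \left(-12\right) = \left(- 4 \left(0 - 5\right) \left(-4\right) + 2 \cdot 5 \cdot 4\right) \left(-12\right) = \left(- 4 \left(\left(-5\right) \left(-4\right)\right) + 40\right) \left(-12\right) = \left(\left(-4\right) 20 + 40\right) \left(-12\right) = \left(-80 + 40\right) \left(-12\right) = \left(-40\right) \left(-12\right) = 480$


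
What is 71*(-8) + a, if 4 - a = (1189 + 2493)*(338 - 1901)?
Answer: 5754402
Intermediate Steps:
a = 5754970 (a = 4 - (1189 + 2493)*(338 - 1901) = 4 - 3682*(-1563) = 4 - 1*(-5754966) = 4 + 5754966 = 5754970)
71*(-8) + a = 71*(-8) + 5754970 = -568 + 5754970 = 5754402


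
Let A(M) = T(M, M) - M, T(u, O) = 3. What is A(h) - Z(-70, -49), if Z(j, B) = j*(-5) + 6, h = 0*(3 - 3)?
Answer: -353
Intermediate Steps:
h = 0 (h = 0*0 = 0)
Z(j, B) = 6 - 5*j (Z(j, B) = -5*j + 6 = 6 - 5*j)
A(M) = 3 - M
A(h) - Z(-70, -49) = (3 - 1*0) - (6 - 5*(-70)) = (3 + 0) - (6 + 350) = 3 - 1*356 = 3 - 356 = -353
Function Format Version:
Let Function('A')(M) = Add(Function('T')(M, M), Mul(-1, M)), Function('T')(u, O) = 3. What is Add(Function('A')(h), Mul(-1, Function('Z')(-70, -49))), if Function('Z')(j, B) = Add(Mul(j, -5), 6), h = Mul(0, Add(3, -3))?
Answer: -353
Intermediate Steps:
h = 0 (h = Mul(0, 0) = 0)
Function('Z')(j, B) = Add(6, Mul(-5, j)) (Function('Z')(j, B) = Add(Mul(-5, j), 6) = Add(6, Mul(-5, j)))
Function('A')(M) = Add(3, Mul(-1, M))
Add(Function('A')(h), Mul(-1, Function('Z')(-70, -49))) = Add(Add(3, Mul(-1, 0)), Mul(-1, Add(6, Mul(-5, -70)))) = Add(Add(3, 0), Mul(-1, Add(6, 350))) = Add(3, Mul(-1, 356)) = Add(3, -356) = -353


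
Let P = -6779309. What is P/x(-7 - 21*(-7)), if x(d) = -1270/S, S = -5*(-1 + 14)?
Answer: -88131017/254 ≈ -3.4697e+5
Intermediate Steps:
S = -65 (S = -5*13 = -65)
x(d) = 254/13 (x(d) = -1270/(-65) = -1270*(-1/65) = 254/13)
P/x(-7 - 21*(-7)) = -6779309/254/13 = -6779309*13/254 = -88131017/254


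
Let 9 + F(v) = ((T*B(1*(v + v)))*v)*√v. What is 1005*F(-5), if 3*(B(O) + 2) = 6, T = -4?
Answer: -9045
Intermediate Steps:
B(O) = 0 (B(O) = -2 + (⅓)*6 = -2 + 2 = 0)
F(v) = -9 (F(v) = -9 + ((-4*0)*v)*√v = -9 + (0*v)*√v = -9 + 0*√v = -9 + 0 = -9)
1005*F(-5) = 1005*(-9) = -9045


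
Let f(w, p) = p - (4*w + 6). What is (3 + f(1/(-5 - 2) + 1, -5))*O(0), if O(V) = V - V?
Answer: 0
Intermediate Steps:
f(w, p) = -6 + p - 4*w (f(w, p) = p - (6 + 4*w) = p + (-6 - 4*w) = -6 + p - 4*w)
O(V) = 0
(3 + f(1/(-5 - 2) + 1, -5))*O(0) = (3 + (-6 - 5 - 4*(1/(-5 - 2) + 1)))*0 = (3 + (-6 - 5 - 4*(1/(-7) + 1)))*0 = (3 + (-6 - 5 - 4*(-⅐ + 1)))*0 = (3 + (-6 - 5 - 4*6/7))*0 = (3 + (-6 - 5 - 24/7))*0 = (3 - 101/7)*0 = -80/7*0 = 0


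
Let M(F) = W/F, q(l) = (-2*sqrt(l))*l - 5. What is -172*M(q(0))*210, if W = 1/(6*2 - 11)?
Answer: 7224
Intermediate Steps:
W = 1 (W = 1/(12 - 11) = 1/1 = 1)
q(l) = -5 - 2*l**(3/2) (q(l) = -2*l**(3/2) - 5 = -5 - 2*l**(3/2))
M(F) = 1/F
-172*M(q(0))*210 = -172/(-5 - 2*0**(3/2))*210 = -172/(-5 - 2*0)*210 = -172/(-5 + 0)*210 = -172/(-5)*210 = -172*(-1/5)*210 = (172/5)*210 = 7224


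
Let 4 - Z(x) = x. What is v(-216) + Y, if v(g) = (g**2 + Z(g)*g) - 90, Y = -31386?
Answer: -32340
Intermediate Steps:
Z(x) = 4 - x
v(g) = -90 + g**2 + g*(4 - g) (v(g) = (g**2 + (4 - g)*g) - 90 = (g**2 + g*(4 - g)) - 90 = -90 + g**2 + g*(4 - g))
v(-216) + Y = (-90 + 4*(-216)) - 31386 = (-90 - 864) - 31386 = -954 - 31386 = -32340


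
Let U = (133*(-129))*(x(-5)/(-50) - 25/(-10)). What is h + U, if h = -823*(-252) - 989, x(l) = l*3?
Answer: 791837/5 ≈ 1.5837e+5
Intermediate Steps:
x(l) = 3*l
U = -240198/5 (U = (133*(-129))*((3*(-5))/(-50) - 25/(-10)) = -17157*(-15*(-1/50) - 25*(-⅒)) = -17157*(3/10 + 5/2) = -17157*14/5 = -240198/5 ≈ -48040.)
h = 206407 (h = 207396 - 989 = 206407)
h + U = 206407 - 240198/5 = 791837/5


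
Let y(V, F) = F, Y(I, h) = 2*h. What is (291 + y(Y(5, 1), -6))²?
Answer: 81225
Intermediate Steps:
(291 + y(Y(5, 1), -6))² = (291 - 6)² = 285² = 81225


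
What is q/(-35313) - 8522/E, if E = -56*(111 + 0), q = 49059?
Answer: -8467/463092 ≈ -0.018284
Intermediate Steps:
E = -6216 (E = -56*111 = -6216)
q/(-35313) - 8522/E = 49059/(-35313) - 8522/(-6216) = 49059*(-1/35313) - 8522*(-1/6216) = -207/149 + 4261/3108 = -8467/463092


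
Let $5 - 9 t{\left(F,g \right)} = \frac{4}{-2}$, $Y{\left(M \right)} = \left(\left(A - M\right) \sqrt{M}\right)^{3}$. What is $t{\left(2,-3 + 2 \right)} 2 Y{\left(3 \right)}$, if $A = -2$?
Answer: $- \frac{1750 \sqrt{3}}{3} \approx -1010.4$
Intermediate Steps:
$Y{\left(M \right)} = M^{\frac{3}{2}} \left(-2 - M\right)^{3}$ ($Y{\left(M \right)} = \left(\left(-2 - M\right) \sqrt{M}\right)^{3} = \left(\sqrt{M} \left(-2 - M\right)\right)^{3} = M^{\frac{3}{2}} \left(-2 - M\right)^{3}$)
$t{\left(F,g \right)} = \frac{7}{9}$ ($t{\left(F,g \right)} = \frac{5}{9} - \frac{4 \frac{1}{-2}}{9} = \frac{5}{9} - \frac{4 \left(- \frac{1}{2}\right)}{9} = \frac{5}{9} - - \frac{2}{9} = \frac{5}{9} + \frac{2}{9} = \frac{7}{9}$)
$t{\left(2,-3 + 2 \right)} 2 Y{\left(3 \right)} = \frac{7}{9} \cdot 2 \left(- 3^{\frac{3}{2}} \left(2 + 3\right)^{3}\right) = \frac{14 \left(- 3 \sqrt{3} \cdot 5^{3}\right)}{9} = \frac{14 \left(\left(-1\right) 3 \sqrt{3} \cdot 125\right)}{9} = \frac{14 \left(- 375 \sqrt{3}\right)}{9} = - \frac{1750 \sqrt{3}}{3}$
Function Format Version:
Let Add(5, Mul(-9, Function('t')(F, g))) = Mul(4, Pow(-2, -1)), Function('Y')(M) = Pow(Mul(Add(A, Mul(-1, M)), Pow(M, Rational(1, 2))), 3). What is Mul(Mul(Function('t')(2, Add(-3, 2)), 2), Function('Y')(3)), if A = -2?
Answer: Mul(Rational(-1750, 3), Pow(3, Rational(1, 2))) ≈ -1010.4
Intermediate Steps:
Function('Y')(M) = Mul(Pow(M, Rational(3, 2)), Pow(Add(-2, Mul(-1, M)), 3)) (Function('Y')(M) = Pow(Mul(Add(-2, Mul(-1, M)), Pow(M, Rational(1, 2))), 3) = Pow(Mul(Pow(M, Rational(1, 2)), Add(-2, Mul(-1, M))), 3) = Mul(Pow(M, Rational(3, 2)), Pow(Add(-2, Mul(-1, M)), 3)))
Function('t')(F, g) = Rational(7, 9) (Function('t')(F, g) = Add(Rational(5, 9), Mul(Rational(-1, 9), Mul(4, Pow(-2, -1)))) = Add(Rational(5, 9), Mul(Rational(-1, 9), Mul(4, Rational(-1, 2)))) = Add(Rational(5, 9), Mul(Rational(-1, 9), -2)) = Add(Rational(5, 9), Rational(2, 9)) = Rational(7, 9))
Mul(Mul(Function('t')(2, Add(-3, 2)), 2), Function('Y')(3)) = Mul(Mul(Rational(7, 9), 2), Mul(-1, Pow(3, Rational(3, 2)), Pow(Add(2, 3), 3))) = Mul(Rational(14, 9), Mul(-1, Mul(3, Pow(3, Rational(1, 2))), Pow(5, 3))) = Mul(Rational(14, 9), Mul(-1, Mul(3, Pow(3, Rational(1, 2))), 125)) = Mul(Rational(14, 9), Mul(-375, Pow(3, Rational(1, 2)))) = Mul(Rational(-1750, 3), Pow(3, Rational(1, 2)))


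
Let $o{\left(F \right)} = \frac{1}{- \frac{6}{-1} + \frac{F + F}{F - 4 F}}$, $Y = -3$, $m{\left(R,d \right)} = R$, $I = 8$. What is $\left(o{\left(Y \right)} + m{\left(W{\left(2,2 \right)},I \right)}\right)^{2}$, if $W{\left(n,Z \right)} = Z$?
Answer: $\frac{1225}{256} \approx 4.7852$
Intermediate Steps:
$o{\left(F \right)} = \frac{3}{16}$ ($o{\left(F \right)} = \frac{1}{\left(-6\right) \left(-1\right) + \frac{2 F}{\left(-3\right) F}} = \frac{1}{6 + 2 F \left(- \frac{1}{3 F}\right)} = \frac{1}{6 - \frac{2}{3}} = \frac{1}{\frac{16}{3}} = \frac{3}{16}$)
$\left(o{\left(Y \right)} + m{\left(W{\left(2,2 \right)},I \right)}\right)^{2} = \left(\frac{3}{16} + 2\right)^{2} = \left(\frac{35}{16}\right)^{2} = \frac{1225}{256}$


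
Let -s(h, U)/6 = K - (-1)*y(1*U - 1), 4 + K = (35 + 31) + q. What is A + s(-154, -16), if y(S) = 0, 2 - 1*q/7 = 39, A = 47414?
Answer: 48596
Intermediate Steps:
q = -259 (q = 14 - 7*39 = 14 - 273 = -259)
K = -197 (K = -4 + ((35 + 31) - 259) = -4 + (66 - 259) = -4 - 193 = -197)
s(h, U) = 1182 (s(h, U) = -6*(-197 - (-1)*0) = -6*(-197 - 1*0) = -6*(-197 + 0) = -6*(-197) = 1182)
A + s(-154, -16) = 47414 + 1182 = 48596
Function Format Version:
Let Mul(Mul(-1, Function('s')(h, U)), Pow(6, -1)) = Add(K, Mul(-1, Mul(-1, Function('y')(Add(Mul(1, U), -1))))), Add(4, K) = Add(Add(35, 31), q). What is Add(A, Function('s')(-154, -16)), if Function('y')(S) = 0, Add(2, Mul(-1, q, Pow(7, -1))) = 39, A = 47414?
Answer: 48596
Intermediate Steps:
q = -259 (q = Add(14, Mul(-7, 39)) = Add(14, -273) = -259)
K = -197 (K = Add(-4, Add(Add(35, 31), -259)) = Add(-4, Add(66, -259)) = Add(-4, -193) = -197)
Function('s')(h, U) = 1182 (Function('s')(h, U) = Mul(-6, Add(-197, Mul(-1, Mul(-1, 0)))) = Mul(-6, Add(-197, Mul(-1, 0))) = Mul(-6, Add(-197, 0)) = Mul(-6, -197) = 1182)
Add(A, Function('s')(-154, -16)) = Add(47414, 1182) = 48596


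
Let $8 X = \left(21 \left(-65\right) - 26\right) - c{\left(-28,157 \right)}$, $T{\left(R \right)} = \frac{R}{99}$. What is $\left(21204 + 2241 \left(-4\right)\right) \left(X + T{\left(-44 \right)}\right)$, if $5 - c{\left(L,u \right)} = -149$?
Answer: $-2369290$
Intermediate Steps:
$c{\left(L,u \right)} = 154$ ($c{\left(L,u \right)} = 5 - -149 = 5 + 149 = 154$)
$T{\left(R \right)} = \frac{R}{99}$ ($T{\left(R \right)} = R \frac{1}{99} = \frac{R}{99}$)
$X = - \frac{1545}{8}$ ($X = \frac{\left(21 \left(-65\right) - 26\right) - 154}{8} = \frac{\left(-1365 - 26\right) - 154}{8} = \frac{-1391 - 154}{8} = \frac{1}{8} \left(-1545\right) = - \frac{1545}{8} \approx -193.13$)
$\left(21204 + 2241 \left(-4\right)\right) \left(X + T{\left(-44 \right)}\right) = \left(21204 + 2241 \left(-4\right)\right) \left(- \frac{1545}{8} + \frac{1}{99} \left(-44\right)\right) = \left(21204 - 8964\right) \left(- \frac{1545}{8} - \frac{4}{9}\right) = 12240 \left(- \frac{13937}{72}\right) = -2369290$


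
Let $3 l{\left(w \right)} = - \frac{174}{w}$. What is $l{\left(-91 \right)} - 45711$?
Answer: $- \frac{4159643}{91} \approx -45710.0$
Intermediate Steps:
$l{\left(w \right)} = - \frac{58}{w}$ ($l{\left(w \right)} = \frac{\left(-174\right) \frac{1}{w}}{3} = - \frac{58}{w}$)
$l{\left(-91 \right)} - 45711 = - \frac{58}{-91} - 45711 = \left(-58\right) \left(- \frac{1}{91}\right) - 45711 = \frac{58}{91} - 45711 = - \frac{4159643}{91}$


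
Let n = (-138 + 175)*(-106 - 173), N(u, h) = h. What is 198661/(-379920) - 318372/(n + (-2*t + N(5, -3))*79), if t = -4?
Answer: 14872947979/471480720 ≈ 31.545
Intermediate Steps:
n = -10323 (n = 37*(-279) = -10323)
198661/(-379920) - 318372/(n + (-2*t + N(5, -3))*79) = 198661/(-379920) - 318372/(-10323 + (-2*(-4) - 3)*79) = 198661*(-1/379920) - 318372/(-10323 + (8 - 3)*79) = -198661/379920 - 318372/(-10323 + 5*79) = -198661/379920 - 318372/(-10323 + 395) = -198661/379920 - 318372/(-9928) = -198661/379920 - 318372*(-1/9928) = -198661/379920 + 79593/2482 = 14872947979/471480720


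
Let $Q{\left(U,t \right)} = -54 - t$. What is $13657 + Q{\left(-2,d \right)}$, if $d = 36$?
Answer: $13567$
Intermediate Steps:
$13657 + Q{\left(-2,d \right)} = 13657 - 90 = 13567$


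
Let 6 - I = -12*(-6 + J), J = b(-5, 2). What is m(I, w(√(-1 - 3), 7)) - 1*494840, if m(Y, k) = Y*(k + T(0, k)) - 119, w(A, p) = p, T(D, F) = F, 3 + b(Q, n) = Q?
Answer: -497227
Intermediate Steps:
b(Q, n) = -3 + Q
J = -8 (J = -3 - 5 = -8)
I = -162 (I = 6 - (-12)*(-6 - 8) = 6 - (-12)*(-14) = 6 - 1*168 = 6 - 168 = -162)
m(Y, k) = -119 + 2*Y*k (m(Y, k) = Y*(k + k) - 119 = Y*(2*k) - 119 = 2*Y*k - 119 = -119 + 2*Y*k)
m(I, w(√(-1 - 3), 7)) - 1*494840 = (-119 + 2*(-162)*7) - 1*494840 = (-119 - 2268) - 494840 = -2387 - 494840 = -497227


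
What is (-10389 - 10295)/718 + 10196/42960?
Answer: -110157989/3855660 ≈ -28.570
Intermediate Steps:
(-10389 - 10295)/718 + 10196/42960 = -20684*1/718 + 10196*(1/42960) = -10342/359 + 2549/10740 = -110157989/3855660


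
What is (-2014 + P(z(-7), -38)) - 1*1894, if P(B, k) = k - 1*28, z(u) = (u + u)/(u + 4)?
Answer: -3974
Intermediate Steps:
z(u) = 2*u/(4 + u) (z(u) = (2*u)/(4 + u) = 2*u/(4 + u))
P(B, k) = -28 + k (P(B, k) = k - 28 = -28 + k)
(-2014 + P(z(-7), -38)) - 1*1894 = (-2014 + (-28 - 38)) - 1*1894 = (-2014 - 66) - 1894 = -2080 - 1894 = -3974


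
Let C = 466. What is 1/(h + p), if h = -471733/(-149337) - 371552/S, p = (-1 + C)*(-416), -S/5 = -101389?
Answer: -75705645465/14644316402524939 ≈ -5.1696e-6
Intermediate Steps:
S = 506945 (S = -5*(-101389) = 506945)
p = -193440 (p = (-1 + 466)*(-416) = 465*(-416) = -193440)
h = 183656224661/75705645465 (h = -471733/(-149337) - 371552/506945 = -471733*(-1/149337) - 371552*1/506945 = 471733/149337 - 371552/506945 = 183656224661/75705645465 ≈ 2.4259)
1/(h + p) = 1/(183656224661/75705645465 - 193440) = 1/(-14644316402524939/75705645465) = -75705645465/14644316402524939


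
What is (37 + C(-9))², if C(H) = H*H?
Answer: 13924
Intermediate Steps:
C(H) = H²
(37 + C(-9))² = (37 + (-9)²)² = (37 + 81)² = 118² = 13924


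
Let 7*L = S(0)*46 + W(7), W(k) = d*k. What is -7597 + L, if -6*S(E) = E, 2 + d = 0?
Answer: -7599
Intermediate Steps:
d = -2 (d = -2 + 0 = -2)
S(E) = -E/6
W(k) = -2*k
L = -2 (L = (-1/6*0*46 - 2*7)/7 = (0*46 - 14)/7 = (0 - 14)/7 = (1/7)*(-14) = -2)
-7597 + L = -7597 - 2 = -7599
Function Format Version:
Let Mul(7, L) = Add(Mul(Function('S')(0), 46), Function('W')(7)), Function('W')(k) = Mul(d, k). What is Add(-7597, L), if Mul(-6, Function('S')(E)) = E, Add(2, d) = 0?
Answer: -7599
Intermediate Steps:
d = -2 (d = Add(-2, 0) = -2)
Function('S')(E) = Mul(Rational(-1, 6), E)
Function('W')(k) = Mul(-2, k)
L = -2 (L = Mul(Rational(1, 7), Add(Mul(Mul(Rational(-1, 6), 0), 46), Mul(-2, 7))) = Mul(Rational(1, 7), Add(Mul(0, 46), -14)) = Mul(Rational(1, 7), Add(0, -14)) = Mul(Rational(1, 7), -14) = -2)
Add(-7597, L) = Add(-7597, -2) = -7599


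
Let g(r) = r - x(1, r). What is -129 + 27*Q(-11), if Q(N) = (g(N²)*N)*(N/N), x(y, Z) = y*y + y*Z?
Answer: 168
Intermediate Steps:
x(y, Z) = y² + Z*y
g(r) = -1 (g(r) = r - (r + 1) = r - (1 + r) = r + (-1 - r) = -1)
Q(N) = -N (Q(N) = (-N)*(N/N) = -N*1 = -N)
-129 + 27*Q(-11) = -129 + 27*(-1*(-11)) = -129 + 27*11 = -129 + 297 = 168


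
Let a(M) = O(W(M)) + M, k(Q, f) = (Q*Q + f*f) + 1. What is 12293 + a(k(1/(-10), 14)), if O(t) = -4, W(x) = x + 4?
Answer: 1248601/100 ≈ 12486.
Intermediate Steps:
W(x) = 4 + x
k(Q, f) = 1 + Q² + f² (k(Q, f) = (Q² + f²) + 1 = 1 + Q² + f²)
a(M) = -4 + M
12293 + a(k(1/(-10), 14)) = 12293 + (-4 + (1 + (1/(-10))² + 14²)) = 12293 + (-4 + (1 + (-⅒)² + 196)) = 12293 + (-4 + (1 + 1/100 + 196)) = 12293 + (-4 + 19701/100) = 12293 + 19301/100 = 1248601/100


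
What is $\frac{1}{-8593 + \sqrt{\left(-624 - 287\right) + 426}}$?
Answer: $- \frac{8593}{73840134} - \frac{i \sqrt{485}}{73840134} \approx -0.00011637 - 2.9825 \cdot 10^{-7} i$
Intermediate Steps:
$\frac{1}{-8593 + \sqrt{\left(-624 - 287\right) + 426}} = \frac{1}{-8593 + \sqrt{-911 + 426}} = \frac{1}{-8593 + \sqrt{-485}} = \frac{1}{-8593 + i \sqrt{485}}$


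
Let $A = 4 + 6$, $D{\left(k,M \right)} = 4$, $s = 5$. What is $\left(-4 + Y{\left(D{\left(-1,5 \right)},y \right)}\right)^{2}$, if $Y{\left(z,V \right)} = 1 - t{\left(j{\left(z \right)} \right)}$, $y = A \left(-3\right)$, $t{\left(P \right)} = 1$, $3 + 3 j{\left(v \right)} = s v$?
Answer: $16$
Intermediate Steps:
$j{\left(v \right)} = -1 + \frac{5 v}{3}$
$A = 10$
$y = -30$ ($y = 10 \left(-3\right) = -30$)
$Y{\left(z,V \right)} = 0$ ($Y{\left(z,V \right)} = 1 - 1 = 0$)
$\left(-4 + Y{\left(D{\left(-1,5 \right)},y \right)}\right)^{2} = \left(-4 + 0\right)^{2} = \left(-4\right)^{2} = 16$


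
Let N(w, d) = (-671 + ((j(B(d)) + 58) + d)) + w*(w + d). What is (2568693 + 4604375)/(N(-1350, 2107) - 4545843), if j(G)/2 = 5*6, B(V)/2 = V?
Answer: -1024724/795177 ≈ -1.2887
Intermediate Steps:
B(V) = 2*V
j(G) = 60 (j(G) = 2*(5*6) = 2*30 = 60)
N(w, d) = -553 + d + w*(d + w) (N(w, d) = (-671 + ((60 + 58) + d)) + w*(w + d) = (-671 + (118 + d)) + w*(d + w) = (-553 + d) + w*(d + w) = -553 + d + w*(d + w))
(2568693 + 4604375)/(N(-1350, 2107) - 4545843) = (2568693 + 4604375)/((-553 + 2107 + (-1350)**2 + 2107*(-1350)) - 4545843) = 7173068/((-553 + 2107 + 1822500 - 2844450) - 4545843) = 7173068/(-1020396 - 4545843) = 7173068/(-5566239) = 7173068*(-1/5566239) = -1024724/795177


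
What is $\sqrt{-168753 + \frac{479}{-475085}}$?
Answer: $\frac{2 i \sqrt{9522130969139035}}{475085} \approx 410.8 i$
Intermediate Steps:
$\sqrt{-168753 + \frac{479}{-475085}} = \sqrt{-168753 + 479 \left(- \frac{1}{475085}\right)} = \sqrt{-168753 - \frac{479}{475085}} = \sqrt{- \frac{80172019484}{475085}} = \frac{2 i \sqrt{9522130969139035}}{475085}$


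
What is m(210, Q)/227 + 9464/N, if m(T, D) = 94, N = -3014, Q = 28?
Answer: -932506/342089 ≈ -2.7259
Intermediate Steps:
m(210, Q)/227 + 9464/N = 94/227 + 9464/(-3014) = 94*(1/227) + 9464*(-1/3014) = 94/227 - 4732/1507 = -932506/342089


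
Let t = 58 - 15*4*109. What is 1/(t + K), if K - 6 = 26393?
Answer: 1/19917 ≈ 5.0208e-5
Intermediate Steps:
K = 26399 (K = 6 + 26393 = 26399)
t = -6482 (t = 58 - 60*109 = 58 - 6540 = -6482)
1/(t + K) = 1/(-6482 + 26399) = 1/19917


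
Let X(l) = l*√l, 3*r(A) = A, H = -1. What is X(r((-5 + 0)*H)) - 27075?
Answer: -27075 + 5*√15/9 ≈ -27073.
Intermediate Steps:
r(A) = A/3
X(l) = l^(3/2)
X(r((-5 + 0)*H)) - 27075 = (((-5 + 0)*(-1))/3)^(3/2) - 27075 = ((-5*(-1))/3)^(3/2) - 27075 = ((⅓)*5)^(3/2) - 27075 = (5/3)^(3/2) - 27075 = 5*√15/9 - 27075 = -27075 + 5*√15/9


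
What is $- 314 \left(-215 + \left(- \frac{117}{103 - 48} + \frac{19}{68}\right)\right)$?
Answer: $\frac{127328727}{1870} \approx 68090.0$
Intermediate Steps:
$- 314 \left(-215 + \left(- \frac{117}{103 - 48} + \frac{19}{68}\right)\right) = - 314 \left(-215 + \left(- \frac{117}{55} + 19 \cdot \frac{1}{68}\right)\right) = - 314 \left(-215 + \left(\left(-117\right) \frac{1}{55} + \frac{19}{68}\right)\right) = - 314 \left(-215 + \left(- \frac{117}{55} + \frac{19}{68}\right)\right) = - 314 \left(-215 - \frac{6911}{3740}\right) = \left(-314\right) \left(- \frac{811011}{3740}\right) = \frac{127328727}{1870}$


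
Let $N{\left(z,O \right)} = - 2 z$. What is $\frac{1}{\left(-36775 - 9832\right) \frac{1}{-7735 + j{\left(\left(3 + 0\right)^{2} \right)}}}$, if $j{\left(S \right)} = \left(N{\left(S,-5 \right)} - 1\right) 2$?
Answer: $\frac{7773}{46607} \approx 0.16678$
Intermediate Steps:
$j{\left(S \right)} = -2 - 4 S$ ($j{\left(S \right)} = \left(- 2 S - 1\right) 2 = \left(-1 - 2 S\right) 2 = -2 - 4 S$)
$\frac{1}{\left(-36775 - 9832\right) \frac{1}{-7735 + j{\left(\left(3 + 0\right)^{2} \right)}}} = \frac{1}{\left(-36775 - 9832\right) \frac{1}{-7735 - \left(2 + 4 \left(3 + 0\right)^{2}\right)}} = \frac{1}{\left(-46607\right) \frac{1}{-7735 - \left(2 + 4 \cdot 3^{2}\right)}} = \frac{1}{\left(-46607\right) \frac{1}{-7735 - 38}} = \frac{1}{\left(-46607\right) \frac{1}{-7773}} = \frac{1}{\left(-46607\right) \left(- \frac{1}{7773}\right)} = \frac{1}{\frac{46607}{7773}} = \frac{7773}{46607}$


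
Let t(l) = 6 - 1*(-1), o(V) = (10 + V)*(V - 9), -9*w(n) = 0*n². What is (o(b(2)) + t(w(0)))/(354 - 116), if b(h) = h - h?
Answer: -83/238 ≈ -0.34874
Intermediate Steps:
b(h) = 0
w(n) = 0 (w(n) = -0*n² = -⅑*0 = 0)
o(V) = (-9 + V)*(10 + V) (o(V) = (10 + V)*(-9 + V) = (-9 + V)*(10 + V))
t(l) = 7 (t(l) = 6 + 1 = 7)
(o(b(2)) + t(w(0)))/(354 - 116) = ((-90 + 0 + 0²) + 7)/(354 - 116) = ((-90 + 0 + 0) + 7)/238 = (-90 + 7)*(1/238) = -83*1/238 = -83/238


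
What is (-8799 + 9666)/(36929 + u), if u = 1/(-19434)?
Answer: 16849278/717678185 ≈ 0.023477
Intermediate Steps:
u = -1/19434 ≈ -5.1456e-5
(-8799 + 9666)/(36929 + u) = (-8799 + 9666)/(36929 - 1/19434) = 867/(717678185/19434) = 867*(19434/717678185) = 16849278/717678185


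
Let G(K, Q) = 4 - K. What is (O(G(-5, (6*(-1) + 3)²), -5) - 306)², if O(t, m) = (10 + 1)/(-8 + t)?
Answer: 87025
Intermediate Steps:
O(t, m) = 11/(-8 + t)
(O(G(-5, (6*(-1) + 3)²), -5) - 306)² = (11/(-8 + (4 - 1*(-5))) - 306)² = (11/(-8 + (4 + 5)) - 306)² = (11/(-8 + 9) - 306)² = (11/1 - 306)² = (11*1 - 306)² = (11 - 306)² = (-295)² = 87025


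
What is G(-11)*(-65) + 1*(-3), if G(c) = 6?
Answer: -393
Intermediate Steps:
G(-11)*(-65) + 1*(-3) = 6*(-65) + 1*(-3) = -390 - 3 = -393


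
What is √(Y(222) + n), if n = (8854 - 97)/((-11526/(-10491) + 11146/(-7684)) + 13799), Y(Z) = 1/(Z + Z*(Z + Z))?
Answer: √212877995808261119705154099464190/18314814223630110 ≈ 0.79664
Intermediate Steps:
Y(Z) = 1/(Z + 2*Z²) (Y(Z) = 1/(Z + Z*(2*Z)) = 1/(Z + 2*Z²))
n = 117654445818/185391377909 (n = 8757/((-11526*(-1/10491) + 11146*(-1/7684)) + 13799) = 8757/((3842/3497 - 5573/3842) + 13799) = 8757/(-4727817/13435474 + 13799) = 8757/(185391377909/13435474) = 8757*(13435474/185391377909) = 117654445818/185391377909 ≈ 0.63463)
√(Y(222) + n) = √(1/(222*(1 + 2*222)) + 117654445818/185391377909) = √(1/(222*(1 + 444)) + 117654445818/185391377909) = √((1/222)/445 + 117654445818/185391377909) = √((1/222)*(1/445) + 117654445818/185391377909) = √(1/98790 + 117654445818/185391377909) = √(11623268093738129/18314814223630110) = √212877995808261119705154099464190/18314814223630110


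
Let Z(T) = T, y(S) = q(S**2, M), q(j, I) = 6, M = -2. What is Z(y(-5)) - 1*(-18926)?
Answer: 18932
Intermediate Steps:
y(S) = 6
Z(y(-5)) - 1*(-18926) = 6 - 1*(-18926) = 6 + 18926 = 18932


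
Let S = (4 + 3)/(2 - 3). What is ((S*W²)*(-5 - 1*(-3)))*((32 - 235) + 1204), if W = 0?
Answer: 0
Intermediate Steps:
S = -7 (S = 7/(-1) = 7*(-1) = -7)
((S*W²)*(-5 - 1*(-3)))*((32 - 235) + 1204) = ((-7*0²)*(-5 - 1*(-3)))*((32 - 235) + 1204) = ((-7*0)*(-5 + 3))*(-203 + 1204) = (0*(-2))*1001 = 0*1001 = 0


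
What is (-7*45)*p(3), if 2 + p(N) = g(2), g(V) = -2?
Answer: 1260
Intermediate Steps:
p(N) = -4 (p(N) = -2 - 2 = -4)
(-7*45)*p(3) = -7*45*(-4) = -315*(-4) = 1260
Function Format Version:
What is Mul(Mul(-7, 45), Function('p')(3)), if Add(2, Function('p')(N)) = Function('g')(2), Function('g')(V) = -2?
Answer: 1260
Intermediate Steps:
Function('p')(N) = -4 (Function('p')(N) = Add(-2, -2) = -4)
Mul(Mul(-7, 45), Function('p')(3)) = Mul(Mul(-7, 45), -4) = Mul(-315, -4) = 1260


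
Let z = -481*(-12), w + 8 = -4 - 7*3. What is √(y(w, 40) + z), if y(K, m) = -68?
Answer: 2*√1426 ≈ 75.525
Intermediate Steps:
w = -33 (w = -8 + (-4 - 7*3) = -8 + (-4 - 21) = -8 - 25 = -33)
z = 5772
√(y(w, 40) + z) = √(-68 + 5772) = √5704 = 2*√1426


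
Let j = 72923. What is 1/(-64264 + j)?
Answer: 1/8659 ≈ 0.00011549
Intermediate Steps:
1/(-64264 + j) = 1/(-64264 + 72923) = 1/8659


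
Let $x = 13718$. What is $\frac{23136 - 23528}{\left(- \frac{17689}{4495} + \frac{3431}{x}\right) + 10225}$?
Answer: $- \frac{24171664720}{630270906893} \approx -0.038351$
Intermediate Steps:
$\frac{23136 - 23528}{\left(- \frac{17689}{4495} + \frac{3431}{x}\right) + 10225} = \frac{23136 - 23528}{\left(- \frac{17689}{4495} + \frac{3431}{13718}\right) + 10225} = - \frac{392}{\left(\left(-17689\right) \frac{1}{4495} + 3431 \cdot \frac{1}{13718}\right) + 10225} = - \frac{392}{\left(- \frac{17689}{4495} + \frac{3431}{13718}\right) + 10225} = - \frac{392}{- \frac{227235357}{61662410} + 10225} = - \frac{392}{\frac{630270906893}{61662410}} = \left(-392\right) \frac{61662410}{630270906893} = - \frac{24171664720}{630270906893}$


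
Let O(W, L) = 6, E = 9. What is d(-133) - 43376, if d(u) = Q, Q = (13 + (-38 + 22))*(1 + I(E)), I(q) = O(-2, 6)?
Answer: -43397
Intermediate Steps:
I(q) = 6
Q = -21 (Q = (13 + (-38 + 22))*(1 + 6) = (13 - 16)*7 = -3*7 = -21)
d(u) = -21
d(-133) - 43376 = -21 - 43376 = -43397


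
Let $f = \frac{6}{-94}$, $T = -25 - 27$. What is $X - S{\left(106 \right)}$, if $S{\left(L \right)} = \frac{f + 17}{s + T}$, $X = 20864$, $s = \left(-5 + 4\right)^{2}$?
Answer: $\frac{50011804}{2397} \approx 20864.0$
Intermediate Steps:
$s = 1$ ($s = \left(-1\right)^{2} = 1$)
$T = -52$
$f = - \frac{3}{47}$ ($f = 6 \left(- \frac{1}{94}\right) = - \frac{3}{47} \approx -0.06383$)
$S{\left(L \right)} = - \frac{796}{2397}$ ($S{\left(L \right)} = \frac{- \frac{3}{47} + 17}{1 - 52} = \frac{796}{47 \left(-51\right)} = \frac{796}{47} \left(- \frac{1}{51}\right) = - \frac{796}{2397}$)
$X - S{\left(106 \right)} = 20864 - - \frac{796}{2397} = 20864 + \frac{796}{2397} = \frac{50011804}{2397}$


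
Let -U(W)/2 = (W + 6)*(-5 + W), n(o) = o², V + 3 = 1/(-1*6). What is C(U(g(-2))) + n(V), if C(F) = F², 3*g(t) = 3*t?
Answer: 113257/36 ≈ 3146.0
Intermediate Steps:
g(t) = t (g(t) = (3*t)/3 = t)
V = -19/6 (V = -3 + 1/(-1*6) = -3 + 1/(-6) = -3 - ⅙ = -19/6 ≈ -3.1667)
U(W) = -2*(-5 + W)*(6 + W) (U(W) = -2*(W + 6)*(-5 + W) = -2*(6 + W)*(-5 + W) = -2*(-5 + W)*(6 + W))
C(U(g(-2))) + n(V) = (60 - 2*(-2) - 2*(-2)²)² + (-19/6)² = (60 + 4 - 2*4)² + 361/36 = (60 + 4 - 8)² + 361/36 = 56² + 361/36 = 3136 + 361/36 = 113257/36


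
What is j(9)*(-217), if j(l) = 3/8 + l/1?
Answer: -16275/8 ≈ -2034.4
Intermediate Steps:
j(l) = 3/8 + l (j(l) = 3*(⅛) + l*1 = 3/8 + l)
j(9)*(-217) = (3/8 + 9)*(-217) = (75/8)*(-217) = -16275/8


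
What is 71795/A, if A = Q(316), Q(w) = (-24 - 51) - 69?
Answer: -71795/144 ≈ -498.58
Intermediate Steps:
Q(w) = -144 (Q(w) = -75 - 69 = -144)
A = -144
71795/A = 71795/(-144) = 71795*(-1/144) = -71795/144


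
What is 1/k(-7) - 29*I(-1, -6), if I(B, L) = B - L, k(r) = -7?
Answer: -1016/7 ≈ -145.14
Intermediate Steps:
1/k(-7) - 29*I(-1, -6) = 1/(-7) - 29*(-1 - 1*(-6)) = -⅐ - 29*(-1 + 6) = -⅐ - 29*5 = -⅐ - 145 = -1016/7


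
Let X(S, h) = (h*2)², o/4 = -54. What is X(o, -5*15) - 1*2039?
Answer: 20461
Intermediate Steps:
o = -216 (o = 4*(-54) = -216)
X(S, h) = 4*h² (X(S, h) = (2*h)² = 4*h²)
X(o, -5*15) - 1*2039 = 4*(-5*15)² - 1*2039 = 4*(-75)² - 2039 = 4*5625 - 2039 = 22500 - 2039 = 20461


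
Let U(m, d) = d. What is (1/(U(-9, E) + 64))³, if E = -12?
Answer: 1/140608 ≈ 7.1120e-6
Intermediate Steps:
(1/(U(-9, E) + 64))³ = (1/(-12 + 64))³ = (1/52)³ = 1/140608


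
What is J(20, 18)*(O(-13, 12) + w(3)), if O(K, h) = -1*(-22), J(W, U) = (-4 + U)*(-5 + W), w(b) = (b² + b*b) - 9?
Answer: 6510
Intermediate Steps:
w(b) = -9 + 2*b² (w(b) = (b² + b²) - 9 = 2*b² - 9 = -9 + 2*b²)
J(W, U) = (-5 + W)*(-4 + U)
O(K, h) = 22
J(20, 18)*(O(-13, 12) + w(3)) = (20 - 5*18 - 4*20 + 18*20)*(22 + (-9 + 2*3²)) = (20 - 90 - 80 + 360)*(22 + (-9 + 2*9)) = 210*(22 + (-9 + 18)) = 210*(22 + 9) = 210*31 = 6510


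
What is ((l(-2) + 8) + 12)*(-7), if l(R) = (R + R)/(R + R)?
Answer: -147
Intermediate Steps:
l(R) = 1 (l(R) = (2*R)/((2*R)) = (2*R)*(1/(2*R)) = 1)
((l(-2) + 8) + 12)*(-7) = ((1 + 8) + 12)*(-7) = (9 + 12)*(-7) = 21*(-7) = -147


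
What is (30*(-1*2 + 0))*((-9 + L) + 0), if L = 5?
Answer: 240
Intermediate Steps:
(30*(-1*2 + 0))*((-9 + L) + 0) = (30*(-1*2 + 0))*((-9 + 5) + 0) = (30*(-2 + 0))*(-4 + 0) = (30*(-2))*(-4) = -60*(-4) = 240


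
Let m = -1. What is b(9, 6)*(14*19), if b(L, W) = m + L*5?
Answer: 11704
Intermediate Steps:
b(L, W) = -1 + 5*L (b(L, W) = -1 + L*5 = -1 + 5*L)
b(9, 6)*(14*19) = (-1 + 5*9)*(14*19) = (-1 + 45)*266 = 44*266 = 11704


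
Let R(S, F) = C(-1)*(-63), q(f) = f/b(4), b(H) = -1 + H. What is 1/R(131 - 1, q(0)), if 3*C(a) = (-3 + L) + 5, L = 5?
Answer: -1/147 ≈ -0.0068027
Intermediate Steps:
C(a) = 7/3 (C(a) = ((-3 + 5) + 5)/3 = (2 + 5)/3 = (⅓)*7 = 7/3)
q(f) = f/3 (q(f) = f/(-1 + 4) = f/3)
R(S, F) = -147 (R(S, F) = (7/3)*(-63) = -147)
1/R(131 - 1, q(0)) = 1/(-147) = -1/147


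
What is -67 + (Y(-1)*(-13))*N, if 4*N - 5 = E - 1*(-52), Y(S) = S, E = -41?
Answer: -15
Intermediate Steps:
N = 4 (N = 5/4 + (-41 - 1*(-52))/4 = 5/4 + (-41 + 52)/4 = 5/4 + (¼)*11 = 5/4 + 11/4 = 4)
-67 + (Y(-1)*(-13))*N = -67 - 1*(-13)*4 = -67 + 13*4 = -67 + 52 = -15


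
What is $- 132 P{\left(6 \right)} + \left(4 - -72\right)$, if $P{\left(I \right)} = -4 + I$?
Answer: $-188$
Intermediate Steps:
$- 132 P{\left(6 \right)} + \left(4 - -72\right) = - 132 \left(-4 + 6\right) + \left(4 - -72\right) = \left(-132\right) 2 + \left(4 + 72\right) = -264 + 76 = -188$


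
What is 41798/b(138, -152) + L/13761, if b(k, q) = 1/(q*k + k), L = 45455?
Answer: -11985648263509/13761 ≈ -8.7099e+8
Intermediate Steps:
b(k, q) = 1/(k + k*q) (b(k, q) = 1/(k*q + k) = 1/(k + k*q))
41798/b(138, -152) + L/13761 = 41798/((1/(138*(1 - 152)))) + 45455/13761 = 41798/(((1/138)/(-151))) + 45455*(1/13761) = 41798/(((1/138)*(-1/151))) + 45455/13761 = 41798/(-1/20838) + 45455/13761 = 41798*(-20838) + 45455/13761 = -870986724 + 45455/13761 = -11985648263509/13761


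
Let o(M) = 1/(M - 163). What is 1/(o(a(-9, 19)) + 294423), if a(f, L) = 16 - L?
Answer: 166/48874217 ≈ 3.3965e-6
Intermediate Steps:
o(M) = 1/(-163 + M)
1/(o(a(-9, 19)) + 294423) = 1/(1/(-163 + (16 - 1*19)) + 294423) = 1/(1/(-163 + (16 - 19)) + 294423) = 1/(1/(-163 - 3) + 294423) = 1/(1/(-166) + 294423) = 1/(-1/166 + 294423) = 1/(48874217/166) = 166/48874217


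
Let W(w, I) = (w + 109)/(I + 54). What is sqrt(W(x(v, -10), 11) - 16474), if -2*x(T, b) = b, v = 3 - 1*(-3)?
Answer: 46*I*sqrt(32890)/65 ≈ 128.34*I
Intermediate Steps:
v = 6 (v = 3 + 3 = 6)
x(T, b) = -b/2
W(w, I) = (109 + w)/(54 + I)
sqrt(W(x(v, -10), 11) - 16474) = sqrt((109 - 1/2*(-10))/(54 + 11) - 16474) = sqrt((109 + 5)/65 - 16474) = sqrt((1/65)*114 - 16474) = sqrt(114/65 - 16474) = sqrt(-1070696/65) = 46*I*sqrt(32890)/65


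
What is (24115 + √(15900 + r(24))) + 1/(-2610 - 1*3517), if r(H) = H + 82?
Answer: 147752604/6127 + √16006 ≈ 24242.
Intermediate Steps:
r(H) = 82 + H
(24115 + √(15900 + r(24))) + 1/(-2610 - 1*3517) = (24115 + √(15900 + (82 + 24))) + 1/(-2610 - 1*3517) = (24115 + √(15900 + 106)) + 1/(-2610 - 3517) = (24115 + √16006) + 1/(-6127) = (24115 + √16006) - 1/6127 = 147752604/6127 + √16006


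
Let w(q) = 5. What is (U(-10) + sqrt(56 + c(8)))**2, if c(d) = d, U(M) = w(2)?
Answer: 169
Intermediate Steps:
U(M) = 5
(U(-10) + sqrt(56 + c(8)))**2 = (5 + sqrt(56 + 8))**2 = (5 + sqrt(64))**2 = (5 + 8)**2 = 13**2 = 169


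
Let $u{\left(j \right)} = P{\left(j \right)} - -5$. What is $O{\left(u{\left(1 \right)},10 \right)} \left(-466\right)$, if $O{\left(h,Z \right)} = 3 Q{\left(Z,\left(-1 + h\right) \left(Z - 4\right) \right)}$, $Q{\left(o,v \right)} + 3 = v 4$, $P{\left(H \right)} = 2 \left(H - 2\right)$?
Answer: $-62910$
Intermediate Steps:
$P{\left(H \right)} = -4 + 2 H$ ($P{\left(H \right)} = 2 \left(-2 + H\right) = -4 + 2 H$)
$u{\left(j \right)} = 1 + 2 j$ ($u{\left(j \right)} = \left(-4 + 2 j\right) - -5 = \left(-4 + 2 j\right) + 5 = 1 + 2 j$)
$Q{\left(o,v \right)} = -3 + 4 v$ ($Q{\left(o,v \right)} = -3 + v 4 = -3 + 4 v$)
$O{\left(h,Z \right)} = -9 + 12 \left(-1 + h\right) \left(-4 + Z\right)$ ($O{\left(h,Z \right)} = 3 \left(-3 + 4 \left(-1 + h\right) \left(Z - 4\right)\right) = 3 \left(-3 + 4 \left(-1 + h\right) \left(-4 + Z\right)\right) = -9 + 12 \left(-1 + h\right) \left(-4 + Z\right)$)
$O{\left(u{\left(1 \right)},10 \right)} \left(-466\right) = \left(39 - 48 \left(1 + 2 \cdot 1\right) - 120 + 12 \cdot 10 \left(1 + 2 \cdot 1\right)\right) \left(-466\right) = \left(39 - 48 \left(1 + 2\right) - 120 + 12 \cdot 10 \left(1 + 2\right)\right) \left(-466\right) = \left(39 - 144 - 120 + 12 \cdot 10 \cdot 3\right) \left(-466\right) = \left(39 - 144 - 120 + 360\right) \left(-466\right) = 135 \left(-466\right) = -62910$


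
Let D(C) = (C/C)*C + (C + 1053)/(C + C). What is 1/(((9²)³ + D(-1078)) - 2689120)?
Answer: -2156/4654280067 ≈ -4.6323e-7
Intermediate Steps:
D(C) = C + (1053 + C)/(2*C) (D(C) = 1*C + (1053 + C)/((2*C)) = C + (1053 + C)*(1/(2*C)) = C + (1053 + C)/(2*C))
1/(((9²)³ + D(-1078)) - 2689120) = 1/(((9²)³ + (½ - 1078 + (1053/2)/(-1078))) - 2689120) = 1/((81³ + (½ - 1078 + (1053/2)*(-1/1078))) - 2689120) = 1/((531441 + (½ - 1078 - 1053/2156)) - 2689120) = 1/((531441 - 2324143/2156) - 2689120) = 1/(1143462653/2156 - 2689120) = 1/(-4654280067/2156) = -2156/4654280067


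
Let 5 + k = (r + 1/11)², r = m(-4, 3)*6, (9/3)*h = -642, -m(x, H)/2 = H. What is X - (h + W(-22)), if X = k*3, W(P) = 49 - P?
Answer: 483563/121 ≈ 3996.4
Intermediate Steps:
m(x, H) = -2*H
h = -214 (h = (⅓)*(-642) = -214)
r = -36 (r = -2*3*6 = -6*6 = -36)
k = 155420/121 (k = -5 + (-36 + 1/11)² = -5 + (-395/11)² = -5 + 156025/121 = 155420/121 ≈ 1284.5)
X = 466260/121 (X = (155420/121)*3 = 466260/121 ≈ 3853.4)
X - (h + W(-22)) = 466260/121 - (-214 + (49 - 1*(-22))) = 466260/121 - (-214 + (49 + 22)) = 466260/121 - (-214 + 71) = 466260/121 - 1*(-143) = 466260/121 + 143 = 483563/121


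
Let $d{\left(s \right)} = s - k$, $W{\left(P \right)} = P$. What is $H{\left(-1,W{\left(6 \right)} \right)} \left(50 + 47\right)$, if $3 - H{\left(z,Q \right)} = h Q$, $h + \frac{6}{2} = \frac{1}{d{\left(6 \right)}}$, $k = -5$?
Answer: $\frac{21825}{11} \approx 1984.1$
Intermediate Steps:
$d{\left(s \right)} = 5 + s$ ($d{\left(s \right)} = s - -5 = s + 5 = 5 + s$)
$h = - \frac{32}{11}$ ($h = -3 + \frac{1}{5 + 6} = -3 + \frac{1}{11} = - \frac{32}{11} \approx -2.9091$)
$H{\left(z,Q \right)} = 3 + \frac{32 Q}{11}$ ($H{\left(z,Q \right)} = 3 - - \frac{32 Q}{11} = 3 + \frac{32 Q}{11}$)
$H{\left(-1,W{\left(6 \right)} \right)} \left(50 + 47\right) = \left(3 + \frac{32}{11} \cdot 6\right) \left(50 + 47\right) = \left(3 + \frac{192}{11}\right) 97 = \frac{225}{11} \cdot 97 = \frac{21825}{11}$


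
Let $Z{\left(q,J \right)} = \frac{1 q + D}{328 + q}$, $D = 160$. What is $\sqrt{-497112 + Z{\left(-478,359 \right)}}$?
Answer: $\frac{i \sqrt{12427747}}{5} \approx 705.06 i$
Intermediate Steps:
$Z{\left(q,J \right)} = \frac{160 + q}{328 + q}$ ($Z{\left(q,J \right)} = \frac{1 q + 160}{328 + q} = \frac{q + 160}{328 + q} = \frac{160 + q}{328 + q}$)
$\sqrt{-497112 + Z{\left(-478,359 \right)}} = \sqrt{-497112 + \frac{160 - 478}{328 - 478}} = \sqrt{-497112 + \frac{1}{-150} \left(-318\right)} = \sqrt{-497112 - - \frac{53}{25}} = \sqrt{-497112 + \frac{53}{25}} = \sqrt{- \frac{12427747}{25}} = \frac{i \sqrt{12427747}}{5}$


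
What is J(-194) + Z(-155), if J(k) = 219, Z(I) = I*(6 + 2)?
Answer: -1021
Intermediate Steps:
Z(I) = 8*I (Z(I) = I*8 = 8*I)
J(-194) + Z(-155) = 219 + 8*(-155) = 219 - 1240 = -1021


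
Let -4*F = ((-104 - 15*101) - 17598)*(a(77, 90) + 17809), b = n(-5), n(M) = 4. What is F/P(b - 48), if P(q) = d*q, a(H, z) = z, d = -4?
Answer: 31269553/64 ≈ 4.8859e+5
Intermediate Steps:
b = 4
P(q) = -4*q
F = 343965083/4 (F = -((-104 - 15*101) - 17598)*(90 + 17809)/4 = -((-104 - 1515) - 17598)*17899/4 = -(-1619 - 17598)*17899/4 = -(-19217)*17899/4 = -1/4*(-343965083) = 343965083/4 ≈ 8.5991e+7)
F/P(b - 48) = 343965083/(4*((-4*(4 - 48)))) = 343965083/(4*((-4*(-44)))) = (343965083/4)/176 = (343965083/4)*(1/176) = 31269553/64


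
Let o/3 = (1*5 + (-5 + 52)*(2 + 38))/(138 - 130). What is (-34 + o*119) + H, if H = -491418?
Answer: -3258671/8 ≈ -4.0733e+5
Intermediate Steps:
o = 5655/8 (o = 3*((1*5 + (-5 + 52)*(2 + 38))/(138 - 130)) = 3*((5 + 47*40)/8) = 3*((5 + 1880)*(⅛)) = 3*(1885*(⅛)) = 3*(1885/8) = 5655/8 ≈ 706.88)
(-34 + o*119) + H = (-34 + (5655/8)*119) - 491418 = (-34 + 672945/8) - 491418 = 672673/8 - 491418 = -3258671/8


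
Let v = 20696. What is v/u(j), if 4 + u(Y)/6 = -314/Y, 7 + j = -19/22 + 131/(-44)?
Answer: 31641/229 ≈ 138.17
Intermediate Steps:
j = -477/44 (j = -7 + (-19/22 + 131/(-44)) = -7 + (-19*1/22 + 131*(-1/44)) = -7 + (-19/22 - 131/44) = -7 - 169/44 = -477/44 ≈ -10.841)
u(Y) = -24 - 1884/Y (u(Y) = -24 + 6*(-314/Y) = -24 - 1884/Y)
v/u(j) = 20696/(-24 - 1884/(-477/44)) = 20696/(-24 - 1884*(-44/477)) = 20696/(-24 + 27632/159) = 20696/(23816/159) = 20696*(159/23816) = 31641/229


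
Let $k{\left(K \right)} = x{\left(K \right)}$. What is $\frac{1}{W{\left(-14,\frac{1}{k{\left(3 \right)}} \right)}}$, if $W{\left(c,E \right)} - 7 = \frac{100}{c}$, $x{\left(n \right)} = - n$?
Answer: $-7$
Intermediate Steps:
$k{\left(K \right)} = - K$
$W{\left(c,E \right)} = 7 + \frac{100}{c}$
$\frac{1}{W{\left(-14,\frac{1}{k{\left(3 \right)}} \right)}} = \frac{1}{7 + \frac{100}{-14}} = \frac{1}{7 + 100 \left(- \frac{1}{14}\right)} = \frac{1}{7 - \frac{50}{7}} = \frac{1}{- \frac{1}{7}} = -7$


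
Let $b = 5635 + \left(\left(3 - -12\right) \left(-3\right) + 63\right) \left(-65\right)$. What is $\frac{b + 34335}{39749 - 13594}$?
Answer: $\frac{7760}{5231} \approx 1.4835$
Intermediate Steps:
$b = 4465$ ($b = 5635 + \left(\left(3 + 12\right) \left(-3\right) + 63\right) \left(-65\right) = 5635 + \left(15 \left(-3\right) + 63\right) \left(-65\right) = 5635 + \left(-45 + 63\right) \left(-65\right) = 5635 + 18 \left(-65\right) = 5635 - 1170 = 4465$)
$\frac{b + 34335}{39749 - 13594} = \frac{4465 + 34335}{39749 - 13594} = \frac{38800}{39749 + \left(-15901 + 2307\right)} = \frac{38800}{39749 - 13594} = \frac{38800}{26155} = 38800 \cdot \frac{1}{26155} = \frac{7760}{5231}$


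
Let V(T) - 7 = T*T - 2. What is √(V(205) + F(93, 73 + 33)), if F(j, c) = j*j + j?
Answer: 2*√12693 ≈ 225.33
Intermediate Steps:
V(T) = 5 + T² (V(T) = 7 + (T*T - 2) = 7 + (T² - 2) = 7 + (-2 + T²) = 5 + T²)
F(j, c) = j + j² (F(j, c) = j² + j = j + j²)
√(V(205) + F(93, 73 + 33)) = √((5 + 205²) + 93*(1 + 93)) = √((5 + 42025) + 93*94) = √(42030 + 8742) = √50772 = 2*√12693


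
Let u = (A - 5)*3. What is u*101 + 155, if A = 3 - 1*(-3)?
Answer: 458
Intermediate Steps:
A = 6 (A = 3 + 3 = 6)
u = 3 (u = (6 - 5)*3 = 1*3 = 3)
u*101 + 155 = 3*101 + 155 = 303 + 155 = 458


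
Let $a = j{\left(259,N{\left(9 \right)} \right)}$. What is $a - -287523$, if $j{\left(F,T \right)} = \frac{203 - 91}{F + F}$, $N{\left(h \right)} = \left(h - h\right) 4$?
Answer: $\frac{10638359}{37} \approx 2.8752 \cdot 10^{5}$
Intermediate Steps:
$N{\left(h \right)} = 0$ ($N{\left(h \right)} = 0 \cdot 4 = 0$)
$j{\left(F,T \right)} = \frac{56}{F}$ ($j{\left(F,T \right)} = \frac{112}{2 F} = 112 \frac{1}{2 F} = \frac{56}{F}$)
$a = \frac{8}{37}$ ($a = \frac{56}{259} = 56 \cdot \frac{1}{259} = \frac{8}{37} \approx 0.21622$)
$a - -287523 = \frac{8}{37} - -287523 = \frac{8}{37} + 287523 = \frac{10638359}{37}$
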